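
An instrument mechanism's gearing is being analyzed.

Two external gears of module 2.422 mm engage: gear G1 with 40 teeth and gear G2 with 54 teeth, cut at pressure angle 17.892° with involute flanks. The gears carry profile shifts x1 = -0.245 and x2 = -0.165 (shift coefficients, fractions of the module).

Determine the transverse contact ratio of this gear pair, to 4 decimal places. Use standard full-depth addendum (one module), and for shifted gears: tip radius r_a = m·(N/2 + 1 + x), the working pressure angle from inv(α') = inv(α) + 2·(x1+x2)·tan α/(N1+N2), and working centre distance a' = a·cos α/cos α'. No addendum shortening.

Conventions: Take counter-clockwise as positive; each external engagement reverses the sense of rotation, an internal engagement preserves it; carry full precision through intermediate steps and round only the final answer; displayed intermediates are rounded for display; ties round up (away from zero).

recognized (one external pair, fixed centres): single-mesh tooth geometry, m = 2.422, N1 = 40, N2 = 54
base radii: r_b1 = 46.097311, r_b2 = 62.231370
tip radii: r_a1 = 50.268610, r_a2 = 67.416370
inv(α') = inv(17.892°) + 2·(-0.245-0.165)·tan α/(40+54) = 0.00774647  ⇒  α' = 16.17481°
a' = a·cos α / cos α' = 113.8340·cos 17.892°/cos 16.17481° = 112.793468
action lengths: √(r_a1²−r_b1²) = 20.049216, √(r_a2²−r_b2²) = 25.927273
base pitch p_b = π·m·cos α = 7.240949
CR = (20.049216 + 25.927273 − 112.793468·sin 16.17481°)/7.240949 = 2.010198
contact ratio ≈ 2.0102

2.0102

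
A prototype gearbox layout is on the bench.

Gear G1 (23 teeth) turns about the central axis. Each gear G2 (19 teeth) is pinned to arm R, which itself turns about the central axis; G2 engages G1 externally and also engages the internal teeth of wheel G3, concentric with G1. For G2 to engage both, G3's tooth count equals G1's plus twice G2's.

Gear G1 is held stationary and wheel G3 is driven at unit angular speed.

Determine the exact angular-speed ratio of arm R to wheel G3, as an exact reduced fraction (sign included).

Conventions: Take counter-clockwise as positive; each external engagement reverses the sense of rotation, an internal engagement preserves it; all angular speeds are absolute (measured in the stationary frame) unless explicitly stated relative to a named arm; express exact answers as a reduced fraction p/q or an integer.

61/84

class = planetary set [G3 = 23+2·19 = 61; Willis about the carrier]
ring teeth: 23 + 2·19 = 61
23(ω_sun−ω_arm) = −61(ω_ring−ω_arm),  ω_sun = 0, ω_ring = 1
23(0−ω_arm) = −61(1−ω_arm)  ⇒  84·ω_arm = 61  ⇒  ω_arm = 61/84
ω_out/ω_in = 61/84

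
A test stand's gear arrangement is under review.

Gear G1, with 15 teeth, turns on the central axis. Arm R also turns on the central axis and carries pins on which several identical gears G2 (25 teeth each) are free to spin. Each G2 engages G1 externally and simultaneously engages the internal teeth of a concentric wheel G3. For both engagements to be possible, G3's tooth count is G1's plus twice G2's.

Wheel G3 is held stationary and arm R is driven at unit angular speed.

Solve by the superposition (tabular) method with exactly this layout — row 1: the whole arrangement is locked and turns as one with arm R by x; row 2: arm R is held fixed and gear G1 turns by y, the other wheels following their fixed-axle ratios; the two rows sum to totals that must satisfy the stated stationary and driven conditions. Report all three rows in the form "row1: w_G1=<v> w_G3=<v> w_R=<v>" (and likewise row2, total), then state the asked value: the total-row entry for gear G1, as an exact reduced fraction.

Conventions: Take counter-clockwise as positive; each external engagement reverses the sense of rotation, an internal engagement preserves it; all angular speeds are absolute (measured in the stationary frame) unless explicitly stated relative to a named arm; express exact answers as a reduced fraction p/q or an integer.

recognized (axles ride arm R): planetary set, 15/25/65 teeth
row 1: whole set turns with the arm by x
superposition row 2 [arm held]: sun y, ring −(15/65)·y, arm 0
boundary: total ω_ring = x − (15/65)·y = 0 and total ω_arm = x = 1  ⇒  y = 13/3, x = 1
row 2 ring = −(15/65)·13/3 = -1
totals (row 1 + row 2): sun 1 + 13/3 = 16/3, ring 1 + (-1) = 0, arm 1 + 0 = 1
asked cell (total, sun) = 16/3

row1: w_G1=1 w_G3=1 w_R=1
row2: w_G1=13/3 w_G3=-1 w_R=0
total: w_G1=16/3 w_G3=0 w_R=1
asked value: 16/3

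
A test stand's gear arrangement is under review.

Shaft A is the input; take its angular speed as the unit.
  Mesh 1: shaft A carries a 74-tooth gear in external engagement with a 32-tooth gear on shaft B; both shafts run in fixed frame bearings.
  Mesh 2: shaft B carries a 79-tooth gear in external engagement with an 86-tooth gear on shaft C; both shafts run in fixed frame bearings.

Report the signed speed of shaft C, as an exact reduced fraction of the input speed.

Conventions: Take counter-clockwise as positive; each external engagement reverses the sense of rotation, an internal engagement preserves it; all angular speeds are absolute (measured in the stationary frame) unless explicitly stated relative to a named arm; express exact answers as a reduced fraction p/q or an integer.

2923/1376

2-mesh fixed-axis compound train (all bearings frame-fixed)
mesh 1 [74T→32T]: |ω|/ω_in = 1×74/32 = 37/16, sense flips to −
mesh 2 [79T→86T]: |ω|/ω_in = (37/16)×79/86 = 2923/1376, sense flips to +
signed output speed (× input speed) = 2923/1376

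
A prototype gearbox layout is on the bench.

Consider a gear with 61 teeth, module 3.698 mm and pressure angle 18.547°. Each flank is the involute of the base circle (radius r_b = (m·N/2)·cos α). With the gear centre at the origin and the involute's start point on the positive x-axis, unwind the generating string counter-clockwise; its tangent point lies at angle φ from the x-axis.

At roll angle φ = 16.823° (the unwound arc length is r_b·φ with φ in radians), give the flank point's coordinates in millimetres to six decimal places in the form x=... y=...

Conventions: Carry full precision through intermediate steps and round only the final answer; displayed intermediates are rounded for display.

recognized (one wheel, involute flank): single-mesh tooth geometry, m = 3.698, N = 61
pitch radius r_p = m·N/2 = 3.698·61/2 = 112.789000
base radius r_b = r_p·cos α = 112.789000·cos 18.547° = 106.931083
roll angle φ = 16.823° = 0.29361674 rad
x = r_b·(cos φ + φ·sin φ) = 111.441522
y = r_b·(sin φ − φ·cos φ) = 0.894492

x=111.441522 y=0.894492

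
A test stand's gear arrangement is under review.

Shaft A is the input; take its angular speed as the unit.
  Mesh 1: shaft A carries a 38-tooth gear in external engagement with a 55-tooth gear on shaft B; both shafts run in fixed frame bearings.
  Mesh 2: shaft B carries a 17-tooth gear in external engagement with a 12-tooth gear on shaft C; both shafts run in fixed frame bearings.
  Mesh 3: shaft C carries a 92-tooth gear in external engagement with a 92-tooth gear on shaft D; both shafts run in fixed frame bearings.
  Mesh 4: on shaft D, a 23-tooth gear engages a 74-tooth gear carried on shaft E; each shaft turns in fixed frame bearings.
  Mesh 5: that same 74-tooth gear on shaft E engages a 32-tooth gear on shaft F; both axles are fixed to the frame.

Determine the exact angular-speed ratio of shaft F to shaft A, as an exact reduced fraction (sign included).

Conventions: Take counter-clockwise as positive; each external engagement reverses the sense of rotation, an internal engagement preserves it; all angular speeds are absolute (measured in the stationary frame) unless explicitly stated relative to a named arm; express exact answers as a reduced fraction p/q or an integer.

class = fixed-axis compound train [5 meshes; 5 ratios multiply, 5 sense flips]
mesh 1 [38T→55T]: running ratio 38/55, sense −
mesh 2 [17T→12T]: running ratio 323/330, sense +
mesh 3 [92T→92T]: running ratio 323/330, sense −
mesh 4 [23T→74T]: running ratio 7429/24420, sense +
mesh 5 [74T→32T]: running ratio 7429/10560, sense −
ω_out/ω_in = -7429/10560

-7429/10560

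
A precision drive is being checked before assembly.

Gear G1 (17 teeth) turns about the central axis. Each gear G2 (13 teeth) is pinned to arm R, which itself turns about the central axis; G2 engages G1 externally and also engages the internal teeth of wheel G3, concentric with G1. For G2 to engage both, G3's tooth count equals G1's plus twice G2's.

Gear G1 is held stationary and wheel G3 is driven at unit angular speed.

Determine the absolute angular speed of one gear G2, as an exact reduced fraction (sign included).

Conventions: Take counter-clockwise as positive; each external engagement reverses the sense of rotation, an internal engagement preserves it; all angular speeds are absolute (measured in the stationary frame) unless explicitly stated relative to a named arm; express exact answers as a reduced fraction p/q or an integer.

planetary set (17T centre, 13T on arm, 43T internal) — Willis relation
ring teeth: 17 + 2·13 = 43
17(ω_sun−ω_arm) = −43(ω_ring−ω_arm),  ω_sun = 0, ω_ring = 1
17(0−ω_arm) = −43(1−ω_arm)  ⇒  60·ω_arm = 43  ⇒  ω_arm = 43/60
sun–planet mesh: 17·(0−43/60) = −13·(ω_p−ω_arm)  ⇒  ω_p−ω_arm = 731/780
ω_p = 43/60 + 731/780 = 43/26
exact speed ratio = 43/26

43/26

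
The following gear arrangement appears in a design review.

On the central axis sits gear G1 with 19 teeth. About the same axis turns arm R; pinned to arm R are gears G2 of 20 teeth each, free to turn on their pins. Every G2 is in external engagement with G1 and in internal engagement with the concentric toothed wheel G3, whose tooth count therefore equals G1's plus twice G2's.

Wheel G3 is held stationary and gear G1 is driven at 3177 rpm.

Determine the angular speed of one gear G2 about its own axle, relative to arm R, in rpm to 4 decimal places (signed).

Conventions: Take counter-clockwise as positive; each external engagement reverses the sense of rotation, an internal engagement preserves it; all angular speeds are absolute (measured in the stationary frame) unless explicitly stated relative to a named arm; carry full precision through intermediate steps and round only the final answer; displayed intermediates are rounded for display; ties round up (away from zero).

planetary set (19T centre, 20T on arm, 59T internal) — Willis relation
normalise by the input: solve with ω_sun = 1, then scale by 3177 rpm
ring teeth: 19 + 2·20 = 59
19(ω_sun−ω_arm) = −59(ω_ring−ω_arm),  ω_ring = 0, ω_sun = 1
19(1−ω_arm) = −59(0−ω_arm)  ⇒  78·ω_arm = 19  ⇒  ω_arm = 19/78
sun–planet mesh: 19·(1−19/78) = −20·(ω_p−ω_arm)  ⇒  ω_p−ω_arm = -1121/1560
scale: ω_p−ω_arm = -1121/1560 × 3177 rpm = -2282.9596 rpm

-2282.9596 rpm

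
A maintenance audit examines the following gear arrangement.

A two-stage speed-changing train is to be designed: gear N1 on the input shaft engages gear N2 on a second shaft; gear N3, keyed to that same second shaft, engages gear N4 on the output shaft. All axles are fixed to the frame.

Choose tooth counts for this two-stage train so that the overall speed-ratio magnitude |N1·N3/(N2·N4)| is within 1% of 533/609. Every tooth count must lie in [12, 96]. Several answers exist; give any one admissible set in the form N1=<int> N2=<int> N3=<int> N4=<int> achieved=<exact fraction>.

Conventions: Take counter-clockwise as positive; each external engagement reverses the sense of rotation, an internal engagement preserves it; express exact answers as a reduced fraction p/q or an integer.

class = fixed-axis compound train [2-stage, 533/609 wanted]
target = 533/609 in lowest terms: an exact hit needs N1·N3 = k·533 and N2·N4 = k·609 for one integer k, every count in [12, 96]; additionally prefer no 1:1 stage (N1 ≠ N2, N3 ≠ N4)
k = 1: N1·N3 = 533 = 13·41, N2·N4 = 609 = 21·29
achieved = 13·41/(21·29) = 533/609; |achieved − target| = 0 ≤ 533/60900 ✓

N1=13 N2=21 N3=41 N4=29 achieved=533/609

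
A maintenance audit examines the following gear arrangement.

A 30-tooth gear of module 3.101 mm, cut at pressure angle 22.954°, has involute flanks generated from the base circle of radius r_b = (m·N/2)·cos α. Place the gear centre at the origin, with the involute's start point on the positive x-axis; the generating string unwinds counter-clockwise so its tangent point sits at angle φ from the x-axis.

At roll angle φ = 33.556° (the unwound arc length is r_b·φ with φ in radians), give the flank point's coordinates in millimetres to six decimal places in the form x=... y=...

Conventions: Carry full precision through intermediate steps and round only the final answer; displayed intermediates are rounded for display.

x=49.559549 y=2.770884

recognized (one wheel, involute flank): single-mesh tooth geometry, m = 3.101, N = 30
pitch radius r_p = m·N/2 = 3.101·30/2 = 46.515000
base radius r_b = r_p·cos α = 46.515000·cos 22.954° = 42.831861
roll angle φ = 33.556° = 0.58566268 rad
x = r_b·(cos φ + φ·sin φ) = 49.559549
y = r_b·(sin φ − φ·cos φ) = 2.770884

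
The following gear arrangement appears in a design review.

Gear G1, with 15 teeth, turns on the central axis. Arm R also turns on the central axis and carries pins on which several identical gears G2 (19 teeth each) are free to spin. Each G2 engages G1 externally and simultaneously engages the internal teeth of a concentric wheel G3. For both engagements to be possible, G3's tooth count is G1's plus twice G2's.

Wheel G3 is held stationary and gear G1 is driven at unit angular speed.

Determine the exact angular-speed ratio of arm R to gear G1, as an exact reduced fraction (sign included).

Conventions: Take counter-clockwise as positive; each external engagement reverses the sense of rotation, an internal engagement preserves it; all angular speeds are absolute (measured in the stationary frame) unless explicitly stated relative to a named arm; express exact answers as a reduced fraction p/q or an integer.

class = planetary set [G3 = 15+2·19 = 53; Willis about the carrier]
ring teeth: 15 + 2·19 = 53
15(ω_sun−ω_arm) = −53(ω_ring−ω_arm),  ω_ring = 0, ω_sun = 1
15(1−ω_arm) = −53(0−ω_arm)  ⇒  68·ω_arm = 15  ⇒  ω_arm = 15/68
ω_out/ω_in = 15/68

15/68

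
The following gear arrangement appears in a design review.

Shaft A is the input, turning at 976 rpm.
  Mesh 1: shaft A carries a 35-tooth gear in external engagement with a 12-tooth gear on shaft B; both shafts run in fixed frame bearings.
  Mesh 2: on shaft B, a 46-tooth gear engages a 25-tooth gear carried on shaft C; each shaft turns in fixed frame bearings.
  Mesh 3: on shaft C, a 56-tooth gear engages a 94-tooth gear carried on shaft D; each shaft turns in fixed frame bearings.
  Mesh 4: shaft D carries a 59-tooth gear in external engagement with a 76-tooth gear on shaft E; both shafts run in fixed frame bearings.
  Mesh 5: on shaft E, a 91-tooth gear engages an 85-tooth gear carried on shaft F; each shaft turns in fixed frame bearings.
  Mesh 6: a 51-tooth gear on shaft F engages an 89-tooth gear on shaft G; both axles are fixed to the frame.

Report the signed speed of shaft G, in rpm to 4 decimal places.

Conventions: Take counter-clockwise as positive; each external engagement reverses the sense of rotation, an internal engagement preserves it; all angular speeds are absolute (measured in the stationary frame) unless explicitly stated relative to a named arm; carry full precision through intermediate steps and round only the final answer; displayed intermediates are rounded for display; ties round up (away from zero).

+1486.1261 rpm

topology: fixed-axis compound train — 6 meshes, A→G
mesh 1 [35T→12T]: ω = 976.0000×35/12 = 2846.6667 rpm, sense flips to −
mesh 2 [46T→25T]: ω = 2846.6667×46/25 = 5237.8667 rpm, sense flips to +
mesh 3 [56T→94T]: ω = 5237.8667×56/94 = 3120.4312 rpm, sense flips to −
mesh 4 [59T→76T]: ω = 3120.4312×59/76 = 2422.4400 rpm, sense flips to +
mesh 5 [91T→85T]: ω = 2422.4400×91/85 = 2593.4358 rpm, sense flips to −
mesh 6 [51T→89T]: ω = 2593.4358×51/89 = 1486.1261 rpm, sense flips to +
signed output speed = +1486.1261 rpm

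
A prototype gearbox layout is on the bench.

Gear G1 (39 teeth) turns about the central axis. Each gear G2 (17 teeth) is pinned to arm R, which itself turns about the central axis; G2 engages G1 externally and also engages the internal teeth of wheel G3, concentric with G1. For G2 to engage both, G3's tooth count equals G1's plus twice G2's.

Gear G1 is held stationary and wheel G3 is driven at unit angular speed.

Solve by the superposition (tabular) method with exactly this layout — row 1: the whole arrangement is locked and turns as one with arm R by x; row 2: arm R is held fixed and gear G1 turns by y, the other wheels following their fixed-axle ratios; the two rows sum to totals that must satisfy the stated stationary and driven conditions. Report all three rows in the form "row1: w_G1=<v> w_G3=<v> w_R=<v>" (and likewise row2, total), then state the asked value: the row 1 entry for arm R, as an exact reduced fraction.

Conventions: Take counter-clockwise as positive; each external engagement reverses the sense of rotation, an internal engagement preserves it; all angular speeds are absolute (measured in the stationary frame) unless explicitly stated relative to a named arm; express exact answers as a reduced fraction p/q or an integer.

planetary set (39T centre, 17T on arm, 73T internal) — Willis relation
row 1 — lock + rotate with arm: ω_sun = ω_ring = ω_arm = x
row 2 — arm fixed, fixed-axis ratios: sun y, ring −(39/73)·y, arm 0
boundary: total ω_sun = x + y = 0 and total ω_ring = x − (39/73)·y = 1  ⇒  y = -73/112, x = 73/112
row 2 ring = −(39/73)·(-73/112) = 39/112
totals (row 1 + row 2): sun 73/112 + (-73/112) = 0, ring 73/112 + 39/112 = 1, arm 73/112 + 0 = 73/112
asked cell (row1, arm) = 73/112

row1: w_G1=73/112 w_G3=73/112 w_R=73/112
row2: w_G1=-73/112 w_G3=39/112 w_R=0
total: w_G1=0 w_G3=1 w_R=73/112
asked value: 73/112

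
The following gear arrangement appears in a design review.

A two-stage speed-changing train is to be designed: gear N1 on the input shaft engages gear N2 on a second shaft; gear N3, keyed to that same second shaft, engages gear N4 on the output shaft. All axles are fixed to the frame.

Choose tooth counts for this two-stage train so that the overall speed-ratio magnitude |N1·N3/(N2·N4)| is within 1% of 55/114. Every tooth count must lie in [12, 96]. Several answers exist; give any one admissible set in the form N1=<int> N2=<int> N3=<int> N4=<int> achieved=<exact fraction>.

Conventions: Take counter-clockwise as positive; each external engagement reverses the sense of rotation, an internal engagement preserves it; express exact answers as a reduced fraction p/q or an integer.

2-stage fixed-axis compound train for ratio 55/114
target = 55/114 in lowest terms: an exact hit needs N1·N3 = k·55 and N2·N4 = k·114 for one integer k, every count in [12, 96]; additionally prefer no 1:1 stage (N1 ≠ N2, N3 ≠ N4)
k = 1…5: no 1:1-free in-range split of k·55 and k·114 into factor pairs; take k = 6
k = 6: N1·N3 = 330 = 15·22, N2·N4 = 684 = 12·57
achieved = 15·22/(12·57) = 55/114; |achieved − target| = 0 ≤ 11/2280 ✓

N1=15 N2=12 N3=22 N4=57 achieved=55/114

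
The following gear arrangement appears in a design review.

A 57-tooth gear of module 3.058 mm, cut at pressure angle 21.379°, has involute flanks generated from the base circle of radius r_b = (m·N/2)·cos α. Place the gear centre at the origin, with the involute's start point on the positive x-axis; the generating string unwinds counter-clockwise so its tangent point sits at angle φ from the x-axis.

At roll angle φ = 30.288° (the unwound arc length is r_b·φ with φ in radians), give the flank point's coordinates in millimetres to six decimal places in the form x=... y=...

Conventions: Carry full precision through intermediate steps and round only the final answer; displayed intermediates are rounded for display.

x=91.715296 y=3.885600

recognized (one wheel, involute flank): single-mesh tooth geometry, m = 3.058, N = 57
pitch radius r_p = m·N/2 = 3.058·57/2 = 87.153000
base radius r_b = r_p·cos α = 87.153000·cos 21.379° = 81.155957
roll angle φ = 30.288° = 0.52862532 rad
x = r_b·(cos φ + φ·sin φ) = 91.715296
y = r_b·(sin φ − φ·cos φ) = 3.885600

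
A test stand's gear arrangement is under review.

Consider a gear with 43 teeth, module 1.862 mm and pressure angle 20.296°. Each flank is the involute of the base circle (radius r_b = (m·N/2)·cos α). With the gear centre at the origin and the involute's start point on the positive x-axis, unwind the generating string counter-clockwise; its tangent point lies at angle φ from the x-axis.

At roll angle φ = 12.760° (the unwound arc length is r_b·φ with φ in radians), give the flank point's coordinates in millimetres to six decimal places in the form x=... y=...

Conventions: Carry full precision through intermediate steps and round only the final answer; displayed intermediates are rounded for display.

topology: single-mesh involute geometry — m = 1.862, N = 43
pitch radius r_p = m·N/2 = 1.862·43/2 = 40.033000
base radius r_b = r_p·cos α = 40.033000·cos 20.296° = 37.547477
roll angle φ = 12.760° = 0.22270401 rad
x = r_b·(cos φ + φ·sin φ) = 38.467086
y = r_b·(sin φ − φ·cos φ) = 0.137559

x=38.467086 y=0.137559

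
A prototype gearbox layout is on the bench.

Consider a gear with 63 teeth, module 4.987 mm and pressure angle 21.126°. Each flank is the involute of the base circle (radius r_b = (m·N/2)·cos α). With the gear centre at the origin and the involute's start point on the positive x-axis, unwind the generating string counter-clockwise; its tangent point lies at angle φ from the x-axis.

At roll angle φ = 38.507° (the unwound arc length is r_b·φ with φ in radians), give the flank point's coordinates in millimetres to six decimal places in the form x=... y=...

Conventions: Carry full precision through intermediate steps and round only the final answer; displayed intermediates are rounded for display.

x=175.981413 y=14.168344

single-mesh involute tooth geometry (63T wheel at module 4.987)
pitch radius r_p = m·N/2 = 4.987·63/2 = 157.090500
base radius r_b = r_p·cos α = 157.090500·cos 21.126° = 146.532460
roll angle φ = 38.507° = 0.67207394 rad
x = r_b·(cos φ + φ·sin φ) = 175.981413
y = r_b·(sin φ − φ·cos φ) = 14.168344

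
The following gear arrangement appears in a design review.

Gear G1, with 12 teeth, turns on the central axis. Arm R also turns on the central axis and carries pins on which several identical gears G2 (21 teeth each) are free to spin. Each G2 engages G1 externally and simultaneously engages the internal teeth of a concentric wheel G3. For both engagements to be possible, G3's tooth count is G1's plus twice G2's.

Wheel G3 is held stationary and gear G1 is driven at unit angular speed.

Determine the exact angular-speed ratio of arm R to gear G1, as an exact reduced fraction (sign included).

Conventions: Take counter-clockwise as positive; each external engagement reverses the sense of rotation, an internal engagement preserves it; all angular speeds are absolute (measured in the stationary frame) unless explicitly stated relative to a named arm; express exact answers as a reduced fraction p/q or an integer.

recognized (axles ride arm R): planetary set, 12/21/54 teeth
ring teeth: 12 + 2·21 = 54
12(ω_sun−ω_arm) = −54(ω_ring−ω_arm),  ω_ring = 0, ω_sun = 1
12(1−ω_arm) = −54(0−ω_arm)  ⇒  66·ω_arm = 12  ⇒  ω_arm = 2/11
ω_out/ω_in = 2/11

2/11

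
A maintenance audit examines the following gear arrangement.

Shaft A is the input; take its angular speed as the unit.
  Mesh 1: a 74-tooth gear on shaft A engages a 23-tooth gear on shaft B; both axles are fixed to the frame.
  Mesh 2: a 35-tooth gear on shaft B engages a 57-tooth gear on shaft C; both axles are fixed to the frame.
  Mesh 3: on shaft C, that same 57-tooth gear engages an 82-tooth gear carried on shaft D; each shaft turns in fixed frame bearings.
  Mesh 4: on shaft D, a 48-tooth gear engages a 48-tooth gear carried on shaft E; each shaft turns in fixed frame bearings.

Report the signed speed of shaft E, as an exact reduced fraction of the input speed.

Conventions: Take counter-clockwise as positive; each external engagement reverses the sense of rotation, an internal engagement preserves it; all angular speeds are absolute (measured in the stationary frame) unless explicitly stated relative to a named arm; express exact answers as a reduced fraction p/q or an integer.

4-mesh fixed-axis compound train (all bearings frame-fixed)
mesh 1 [74T→23T]: |ω|/ω_in = 1×74/23 = 74/23, sense flips to −
mesh 2 [35T→57T]: |ω|/ω_in = (74/23)×35/57 = 2590/1311, sense flips to +
mesh 3 [57T→82T]: |ω|/ω_in = (2590/1311)×57/82 = 1295/943, sense flips to −
mesh 4 [48T→48T]: |ω|/ω_in = (1295/943)×48/48 = 1295/943, sense flips to +
signed output speed (× input speed) = 1295/943

1295/943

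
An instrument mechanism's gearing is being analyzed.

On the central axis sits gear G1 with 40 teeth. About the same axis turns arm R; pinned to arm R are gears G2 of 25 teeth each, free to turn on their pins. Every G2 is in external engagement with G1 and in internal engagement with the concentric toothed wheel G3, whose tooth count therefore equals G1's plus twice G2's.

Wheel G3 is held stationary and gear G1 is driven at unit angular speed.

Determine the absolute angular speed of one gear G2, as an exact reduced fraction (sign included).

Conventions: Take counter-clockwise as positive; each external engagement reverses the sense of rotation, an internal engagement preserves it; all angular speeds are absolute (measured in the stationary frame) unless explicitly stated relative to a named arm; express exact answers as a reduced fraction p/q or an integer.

-4/5

class = planetary set [G3 = 40+2·25 = 90; Willis about the carrier]
ring teeth: 40 + 2·25 = 90
40(ω_sun−ω_arm) = −90(ω_ring−ω_arm),  ω_ring = 0, ω_sun = 1
40(1−ω_arm) = −90(0−ω_arm)  ⇒  130·ω_arm = 40  ⇒  ω_arm = 4/13
sun–planet mesh: 40·(1−4/13) = −25·(ω_p−ω_arm)  ⇒  ω_p−ω_arm = -72/65
ω_p = 4/13 − 72/65 = -4/5
exact speed ratio = -4/5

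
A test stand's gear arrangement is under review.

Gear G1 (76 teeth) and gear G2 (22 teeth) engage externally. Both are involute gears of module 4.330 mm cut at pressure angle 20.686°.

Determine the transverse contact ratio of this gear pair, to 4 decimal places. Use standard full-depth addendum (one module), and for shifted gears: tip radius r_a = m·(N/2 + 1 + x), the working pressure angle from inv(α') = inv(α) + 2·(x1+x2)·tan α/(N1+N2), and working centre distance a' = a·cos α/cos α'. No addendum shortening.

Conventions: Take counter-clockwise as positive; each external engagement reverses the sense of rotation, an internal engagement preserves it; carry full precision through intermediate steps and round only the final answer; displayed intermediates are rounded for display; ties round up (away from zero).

1.6673

topology: single-mesh involute geometry — m = 4.330, 76T/22T pair
base radii: r_b1 = 153.932168, r_b2 = 44.559312
tip radii: r_a1 = 168.870000, r_a2 = 51.960000
no profile shift: α' = α, a' = a
action lengths: √(r_a1²−r_b1²) = 69.440368, √(r_a2²−r_b2²) = 26.726566
base pitch p_b = π·m·cos α = 12.726110
CR = (69.440368 + 26.726566 − 212.170000·sin 20.68600°)/12.726110 = 1.667334
contact ratio ≈ 1.6673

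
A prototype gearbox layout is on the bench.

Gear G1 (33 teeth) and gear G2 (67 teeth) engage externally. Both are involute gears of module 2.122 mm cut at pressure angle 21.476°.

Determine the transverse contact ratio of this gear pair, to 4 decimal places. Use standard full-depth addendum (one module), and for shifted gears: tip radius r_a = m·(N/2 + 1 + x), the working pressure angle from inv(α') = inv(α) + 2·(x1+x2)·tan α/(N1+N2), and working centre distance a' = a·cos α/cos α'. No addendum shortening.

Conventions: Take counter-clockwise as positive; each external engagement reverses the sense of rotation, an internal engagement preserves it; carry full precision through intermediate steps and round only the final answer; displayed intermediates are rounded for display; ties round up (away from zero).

1.6657

class = single-mesh tooth geometry [involute pair 33T × 67T, m = 2.122]
base radii: r_b1 = 32.582083, r_b2 = 66.151501
tip radii: r_a1 = 37.135000, r_a2 = 73.209000
no profile shift: α' = α, a' = a
action lengths: √(r_a1²−r_b1²) = 17.816176, √(r_a2²−r_b2²) = 31.361387
base pitch p_b = π·m·cos α = 6.203614
CR = (17.816176 + 31.361387 − 106.100000·sin 21.47600°)/6.203614 = 1.665664
contact ratio ≈ 1.6657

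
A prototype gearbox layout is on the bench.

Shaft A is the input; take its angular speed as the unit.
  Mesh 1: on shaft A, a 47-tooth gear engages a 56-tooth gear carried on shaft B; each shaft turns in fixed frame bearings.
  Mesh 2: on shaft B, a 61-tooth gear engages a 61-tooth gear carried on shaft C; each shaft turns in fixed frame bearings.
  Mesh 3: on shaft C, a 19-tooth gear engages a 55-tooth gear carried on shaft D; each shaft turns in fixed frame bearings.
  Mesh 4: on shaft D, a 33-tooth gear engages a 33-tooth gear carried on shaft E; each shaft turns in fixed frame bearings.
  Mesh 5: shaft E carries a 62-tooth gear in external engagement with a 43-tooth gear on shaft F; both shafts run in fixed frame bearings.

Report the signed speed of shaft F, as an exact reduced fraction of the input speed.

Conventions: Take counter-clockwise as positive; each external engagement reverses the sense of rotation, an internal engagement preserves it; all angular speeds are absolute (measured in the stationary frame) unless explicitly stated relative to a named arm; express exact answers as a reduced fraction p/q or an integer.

5-mesh fixed-axis compound train (all bearings frame-fixed)
mesh 1 [47T→56T]: |ω|/ω_in = 1×47/56 = 47/56, sense flips to −
mesh 2 [61T→61T]: |ω|/ω_in = (47/56)×61/61 = 47/56, sense flips to +
mesh 3 [19T→55T]: |ω|/ω_in = (47/56)×19/55 = 893/3080, sense flips to −
mesh 4 [33T→33T]: |ω|/ω_in = (893/3080)×33/33 = 893/3080, sense flips to +
mesh 5 [62T→43T]: |ω|/ω_in = (893/3080)×62/43 = 27683/66220, sense flips to −
signed output speed (× input speed) = -27683/66220

-27683/66220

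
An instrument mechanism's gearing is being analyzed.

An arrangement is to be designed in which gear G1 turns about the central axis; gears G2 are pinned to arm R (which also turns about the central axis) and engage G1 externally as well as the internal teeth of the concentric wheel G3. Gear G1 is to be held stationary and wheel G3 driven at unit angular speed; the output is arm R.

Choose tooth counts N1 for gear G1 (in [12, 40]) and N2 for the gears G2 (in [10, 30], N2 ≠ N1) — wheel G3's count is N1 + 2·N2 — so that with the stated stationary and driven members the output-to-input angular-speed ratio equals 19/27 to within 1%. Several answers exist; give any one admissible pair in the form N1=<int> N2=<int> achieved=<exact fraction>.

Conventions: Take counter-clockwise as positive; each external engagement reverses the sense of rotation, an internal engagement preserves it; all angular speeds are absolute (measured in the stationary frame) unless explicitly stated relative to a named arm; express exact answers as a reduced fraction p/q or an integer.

N1=16 N2=11 achieved=19/27

design class (target 19/27): planetary set
Willis with ω_sun = 0: ω_arm/ω_ring = N3/(N1+N3); set equal to 19/27  ⇒  N3/N1 = (19/27)/(1 − 19/27) = 19/8
N3 = N1 + 2·N2  ⇒  N2/N1 = (N3/N1 − 1)/2 = (19/8 − 1)/2 = 11/16
smallest multiple with N1 ≥ 12 and N2 ≥ 10: k = 1  ⇒  N1 = 1·16 = 16, N2 = 1·11 = 11 (N1 ≤ 40, N2 ≤ 30, N2 ≠ N1 ✓), N3 = 16 + 2·11 = 38
check: N3/(N1+N3) with N1 = 16, N3 = 38 gives 19/27; |achieved − target| = 0 ≤ 19/2700 ✓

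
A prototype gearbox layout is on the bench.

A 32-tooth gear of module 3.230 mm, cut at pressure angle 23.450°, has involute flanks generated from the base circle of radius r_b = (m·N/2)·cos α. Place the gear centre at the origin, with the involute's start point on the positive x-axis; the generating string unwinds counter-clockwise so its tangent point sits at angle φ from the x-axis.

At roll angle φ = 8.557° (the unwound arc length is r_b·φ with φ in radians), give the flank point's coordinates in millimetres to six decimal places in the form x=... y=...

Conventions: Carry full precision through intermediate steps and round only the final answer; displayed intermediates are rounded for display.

class = single-mesh tooth geometry [base-circle involute, m = 3.230, 32T]
pitch radius r_p = m·N/2 = 3.230·32/2 = 51.680000
base radius r_b = r_p·cos α = 51.680000·cos 23.450° = 47.411630
roll angle φ = 8.557° = 0.14934782 rad
x = r_b·(cos φ + φ·sin φ) = 47.937438
y = r_b·(sin φ − φ·cos φ) = 0.052528

x=47.937438 y=0.052528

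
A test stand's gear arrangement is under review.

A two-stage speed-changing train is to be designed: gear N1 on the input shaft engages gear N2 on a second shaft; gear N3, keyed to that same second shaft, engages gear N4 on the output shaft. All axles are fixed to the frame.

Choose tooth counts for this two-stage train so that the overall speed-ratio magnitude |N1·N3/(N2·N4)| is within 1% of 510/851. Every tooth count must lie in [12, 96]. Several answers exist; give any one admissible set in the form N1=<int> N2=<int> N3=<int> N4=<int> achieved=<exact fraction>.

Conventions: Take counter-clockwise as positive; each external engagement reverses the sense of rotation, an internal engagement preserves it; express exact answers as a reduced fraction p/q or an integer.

N1=15 N2=23 N3=34 N4=37 achieved=510/851

2-stage fixed-axis compound train for ratio 510/851
target = 510/851 in lowest terms: an exact hit needs N1·N3 = k·510 and N2·N4 = k·851 for one integer k, every count in [12, 96]; additionally prefer no 1:1 stage (N1 ≠ N2, N3 ≠ N4)
k = 1: N1·N3 = 510 = 15·34, N2·N4 = 851 = 23·37
achieved = 15·34/(23·37) = 510/851; |achieved − target| = 0 ≤ 51/8510 ✓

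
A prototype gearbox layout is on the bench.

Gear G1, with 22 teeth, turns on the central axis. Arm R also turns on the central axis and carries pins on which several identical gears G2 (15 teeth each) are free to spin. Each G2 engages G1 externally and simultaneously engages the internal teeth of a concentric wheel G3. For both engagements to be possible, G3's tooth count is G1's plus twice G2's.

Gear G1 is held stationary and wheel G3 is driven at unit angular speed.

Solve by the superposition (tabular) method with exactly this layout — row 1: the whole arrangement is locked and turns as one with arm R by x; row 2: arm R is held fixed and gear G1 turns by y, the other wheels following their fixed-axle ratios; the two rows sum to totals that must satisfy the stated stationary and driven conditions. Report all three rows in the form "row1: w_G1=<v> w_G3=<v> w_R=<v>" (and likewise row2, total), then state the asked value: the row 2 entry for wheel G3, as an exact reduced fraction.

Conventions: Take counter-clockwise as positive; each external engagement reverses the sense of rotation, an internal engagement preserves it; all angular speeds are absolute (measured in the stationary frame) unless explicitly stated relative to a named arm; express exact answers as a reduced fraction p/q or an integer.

topology: planetary set — G1 22T / G2 15T / G3 52T, arm = carrier (Willis)
row 1: whole set turns with the arm by x
row 2 — arm fixed, fixed-axis ratios: sun y, ring −(22/52)·y, arm 0
boundary: total ω_sun = x + y = 0 and total ω_ring = x − (22/52)·y = 1  ⇒  y = -26/37, x = 26/37
row 2 ring = −(22/52)·(-26/37) = 11/37
totals (row 1 + row 2): sun 26/37 + (-26/37) = 0, ring 26/37 + 11/37 = 1, arm 26/37 + 0 = 26/37
asked cell (row2, ring) = 11/37

row1: w_G1=26/37 w_G3=26/37 w_R=26/37
row2: w_G1=-26/37 w_G3=11/37 w_R=0
total: w_G1=0 w_G3=1 w_R=26/37
asked value: 11/37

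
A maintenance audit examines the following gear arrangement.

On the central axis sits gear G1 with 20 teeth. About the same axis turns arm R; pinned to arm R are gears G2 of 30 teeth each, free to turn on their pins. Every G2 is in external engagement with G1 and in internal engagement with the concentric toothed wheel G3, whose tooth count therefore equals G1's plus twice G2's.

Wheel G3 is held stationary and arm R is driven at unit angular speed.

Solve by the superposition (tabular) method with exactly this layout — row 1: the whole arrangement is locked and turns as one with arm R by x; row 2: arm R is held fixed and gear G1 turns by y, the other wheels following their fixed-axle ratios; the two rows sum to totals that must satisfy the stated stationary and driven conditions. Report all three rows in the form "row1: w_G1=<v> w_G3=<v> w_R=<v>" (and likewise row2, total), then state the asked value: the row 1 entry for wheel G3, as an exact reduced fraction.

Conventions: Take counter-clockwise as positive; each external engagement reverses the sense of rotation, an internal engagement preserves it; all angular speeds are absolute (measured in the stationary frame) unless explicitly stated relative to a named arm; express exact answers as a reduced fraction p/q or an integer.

class = planetary set [G3 = 20+2·30 = 80; Willis about the carrier]
row 1 — lock + rotate with arm: ω_sun = ω_ring = ω_arm = x
row 2 — arm fixed, fixed-axis ratios: sun y, ring −(20/80)·y, arm 0
boundary: total ω_ring = x − (20/80)·y = 0 and total ω_arm = x = 1  ⇒  y = 4, x = 1
row 2 ring = −(20/80)·4 = -1
totals (row 1 + row 2): sun 1 + 4 = 5, ring 1 + (-1) = 0, arm 1 + 0 = 1
asked cell (row1, ring) = 1

row1: w_G1=1 w_G3=1 w_R=1
row2: w_G1=4 w_G3=-1 w_R=0
total: w_G1=5 w_G3=0 w_R=1
asked value: 1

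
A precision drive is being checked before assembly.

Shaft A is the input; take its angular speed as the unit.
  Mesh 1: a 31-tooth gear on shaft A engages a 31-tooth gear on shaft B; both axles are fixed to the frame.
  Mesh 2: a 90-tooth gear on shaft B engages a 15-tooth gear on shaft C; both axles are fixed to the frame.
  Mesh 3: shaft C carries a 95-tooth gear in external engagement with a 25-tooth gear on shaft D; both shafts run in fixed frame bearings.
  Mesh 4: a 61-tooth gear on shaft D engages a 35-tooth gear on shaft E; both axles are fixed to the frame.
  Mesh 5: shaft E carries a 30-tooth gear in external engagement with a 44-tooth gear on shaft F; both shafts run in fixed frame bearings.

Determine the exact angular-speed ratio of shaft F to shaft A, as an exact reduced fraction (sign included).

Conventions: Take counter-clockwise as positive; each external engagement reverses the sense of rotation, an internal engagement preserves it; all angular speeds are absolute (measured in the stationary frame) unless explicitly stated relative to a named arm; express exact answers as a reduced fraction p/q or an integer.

class = fixed-axis compound train [5 meshes; 5 ratios multiply, 5 sense flips]
mesh 1 [31T→31T]: running ratio 1, sense −
mesh 2 [90T→15T]: running ratio 6, sense +
mesh 3 [95T→25T]: running ratio 114/5, sense −
mesh 4 [61T→35T]: running ratio 6954/175, sense +
mesh 5 [30T→44T]: running ratio 10431/385, sense −
ω_out/ω_in = -10431/385

-10431/385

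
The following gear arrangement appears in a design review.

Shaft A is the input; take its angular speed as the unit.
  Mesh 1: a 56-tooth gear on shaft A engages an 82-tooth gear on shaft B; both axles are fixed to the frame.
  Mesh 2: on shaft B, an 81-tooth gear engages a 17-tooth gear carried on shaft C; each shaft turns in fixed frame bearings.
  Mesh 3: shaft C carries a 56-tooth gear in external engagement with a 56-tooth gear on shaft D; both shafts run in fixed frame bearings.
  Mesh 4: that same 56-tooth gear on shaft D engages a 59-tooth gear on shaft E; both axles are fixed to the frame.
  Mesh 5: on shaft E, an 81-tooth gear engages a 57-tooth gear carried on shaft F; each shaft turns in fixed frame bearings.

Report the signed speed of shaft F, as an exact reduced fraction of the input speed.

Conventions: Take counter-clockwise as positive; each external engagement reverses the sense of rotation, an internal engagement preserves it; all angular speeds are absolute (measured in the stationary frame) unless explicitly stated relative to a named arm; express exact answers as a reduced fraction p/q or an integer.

5-mesh fixed-axis compound train (all bearings frame-fixed)
mesh 1 [56T→82T]: |ω|/ω_in = 1×56/82 = 28/41, sense flips to −
mesh 2 [81T→17T]: |ω|/ω_in = (28/41)×81/17 = 2268/697, sense flips to +
mesh 3 [56T→56T]: |ω|/ω_in = (2268/697)×56/56 = 2268/697, sense flips to −
mesh 4 [56T→59T]: |ω|/ω_in = (2268/697)×56/59 = 127008/41123, sense flips to +
mesh 5 [81T→57T]: |ω|/ω_in = (127008/41123)×81/57 = 3429216/781337, sense flips to −
signed output speed (× input speed) = -3429216/781337

-3429216/781337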